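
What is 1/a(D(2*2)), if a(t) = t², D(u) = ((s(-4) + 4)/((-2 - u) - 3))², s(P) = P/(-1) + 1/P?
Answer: 1679616/923521 ≈ 1.8187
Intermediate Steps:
s(P) = 1/P - P (s(P) = P*(-1) + 1/P = -P + 1/P = 1/P - P)
D(u) = 961/(16*(-5 - u)²) (D(u) = (((1/(-4) - 1*(-4)) + 4)/((-2 - u) - 3))² = (((-¼ + 4) + 4)/(-5 - u))² = ((15/4 + 4)/(-5 - u))² = (31/(4*(-5 - u)))² = 961/(16*(-5 - u)²))
1/a(D(2*2)) = 1/((961/(16*(5 + 2*2)²))²) = 1/((961/(16*(5 + 4)²))²) = 1/(((961/16)/9²)²) = 1/(((961/16)*(1/81))²) = 1/((961/1296)²) = 1/(923521/1679616) = 1679616/923521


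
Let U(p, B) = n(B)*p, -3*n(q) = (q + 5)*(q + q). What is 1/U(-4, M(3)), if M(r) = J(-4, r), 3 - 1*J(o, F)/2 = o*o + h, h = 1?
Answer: 3/5152 ≈ 0.00058230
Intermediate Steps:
n(q) = -2*q*(5 + q)/3 (n(q) = -(q + 5)*(q + q)/3 = -(5 + q)*2*q/3 = -2*q*(5 + q)/3)
J(o, F) = 4 - 2*o² (J(o, F) = 6 - 2*(o*o + 1) = 6 - 2*(o² + 1) = 6 - 2*(1 + o²) = 6 + (-2 - 2*o²) = 4 - 2*o²)
M(r) = -28 (M(r) = 4 - 2*(-4)² = 4 - 2*16 = 4 - 32 = -28)
U(p, B) = -2*B*p*(5 + B)/3 (U(p, B) = (-2*B*(5 + B)/3)*p = -2*B*p*(5 + B)/3)
1/U(-4, M(3)) = 1/(-⅔*(-28)*(-4)*(5 - 28)) = 1/(-⅔*(-28)*(-4)*(-23)) = 1/(5152/3) = 3/5152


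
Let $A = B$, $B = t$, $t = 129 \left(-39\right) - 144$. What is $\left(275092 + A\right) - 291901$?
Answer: $-21984$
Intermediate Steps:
$t = -5175$ ($t = -5031 - 144 = -5175$)
$B = -5175$
$A = -5175$
$\left(275092 + A\right) - 291901 = \left(275092 - 5175\right) - 291901 = 269917 - 291901 = -21984$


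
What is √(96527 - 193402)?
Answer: 25*I*√155 ≈ 311.25*I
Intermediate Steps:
√(96527 - 193402) = √(-96875) = 25*I*√155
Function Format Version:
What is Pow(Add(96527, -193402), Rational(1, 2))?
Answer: Mul(25, I, Pow(155, Rational(1, 2))) ≈ Mul(311.25, I)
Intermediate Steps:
Pow(Add(96527, -193402), Rational(1, 2)) = Pow(-96875, Rational(1, 2)) = Mul(25, I, Pow(155, Rational(1, 2)))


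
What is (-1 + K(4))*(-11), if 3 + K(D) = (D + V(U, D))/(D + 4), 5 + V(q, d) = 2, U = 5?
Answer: 341/8 ≈ 42.625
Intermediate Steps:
V(q, d) = -3 (V(q, d) = -5 + 2 = -3)
K(D) = -3 + (-3 + D)/(4 + D) (K(D) = -3 + (D - 3)/(D + 4) = -3 + (-3 + D)/(4 + D))
(-1 + K(4))*(-11) = (-1 + (-15 - 2*4)/(4 + 4))*(-11) = (-1 + (-15 - 8)/8)*(-11) = (-1 + (1/8)*(-23))*(-11) = (-1 - 23/8)*(-11) = -31/8*(-11) = 341/8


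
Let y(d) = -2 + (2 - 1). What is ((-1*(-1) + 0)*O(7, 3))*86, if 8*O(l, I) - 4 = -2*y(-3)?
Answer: 129/2 ≈ 64.500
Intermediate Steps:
y(d) = -1 (y(d) = -2 + 1 = -1)
O(l, I) = ¾ (O(l, I) = ½ + (-2*(-1))/8 = ½ + (⅛)*2 = ½ + ¼ = ¾)
((-1*(-1) + 0)*O(7, 3))*86 = ((-1*(-1) + 0)*(¾))*86 = ((1 + 0)*(¾))*86 = (1*(¾))*86 = (¾)*86 = 129/2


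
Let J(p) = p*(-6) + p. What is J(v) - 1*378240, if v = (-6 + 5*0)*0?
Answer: -378240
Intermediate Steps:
v = 0 (v = (-6 + 0)*0 = -6*0 = 0)
J(p) = -5*p (J(p) = -6*p + p = -5*p)
J(v) - 1*378240 = -5*0 - 1*378240 = 0 - 378240 = -378240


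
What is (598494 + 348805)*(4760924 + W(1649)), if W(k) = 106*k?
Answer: 4675600725682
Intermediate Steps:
(598494 + 348805)*(4760924 + W(1649)) = (598494 + 348805)*(4760924 + 106*1649) = 947299*(4760924 + 174794) = 947299*4935718 = 4675600725682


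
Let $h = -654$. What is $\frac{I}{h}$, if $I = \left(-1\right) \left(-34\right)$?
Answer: $- \frac{17}{327} \approx -0.051988$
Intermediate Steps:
$I = 34$
$\frac{I}{h} = \frac{34}{-654} = 34 \left(- \frac{1}{654}\right) = - \frac{17}{327}$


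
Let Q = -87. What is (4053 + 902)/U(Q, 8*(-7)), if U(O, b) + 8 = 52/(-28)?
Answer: -34685/69 ≈ -502.68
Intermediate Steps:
U(O, b) = -69/7 (U(O, b) = -8 + 52/(-28) = -8 + 52*(-1/28) = -8 - 13/7 = -69/7)
(4053 + 902)/U(Q, 8*(-7)) = (4053 + 902)/(-69/7) = 4955*(-7/69) = -34685/69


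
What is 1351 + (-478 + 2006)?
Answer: 2879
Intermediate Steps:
1351 + (-478 + 2006) = 1351 + 1528 = 2879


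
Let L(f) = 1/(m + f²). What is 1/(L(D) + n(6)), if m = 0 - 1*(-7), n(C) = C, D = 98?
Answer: 9611/57667 ≈ 0.16666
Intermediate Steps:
m = 7 (m = 0 + 7 = 7)
L(f) = 1/(7 + f²)
1/(L(D) + n(6)) = 1/(1/(7 + 98²) + 6) = 1/(1/(7 + 9604) + 6) = 1/(1/9611 + 6) = 1/(57667/9611) = 9611/57667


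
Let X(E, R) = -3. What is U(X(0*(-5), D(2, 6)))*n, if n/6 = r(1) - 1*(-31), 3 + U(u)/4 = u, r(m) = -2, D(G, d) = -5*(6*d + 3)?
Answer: -4176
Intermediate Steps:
D(G, d) = -15 - 30*d (D(G, d) = -5*(3 + 6*d) = -15 - 30*d)
U(u) = -12 + 4*u
n = 174 (n = 6*(-2 - 1*(-31)) = 6*(-2 + 31) = 6*29 = 174)
U(X(0*(-5), D(2, 6)))*n = (-12 + 4*(-3))*174 = (-12 - 12)*174 = -24*174 = -4176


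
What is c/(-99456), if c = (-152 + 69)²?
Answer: -6889/99456 ≈ -0.069267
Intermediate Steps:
c = 6889 (c = (-83)² = 6889)
c/(-99456) = 6889/(-99456) = 6889*(-1/99456) = -6889/99456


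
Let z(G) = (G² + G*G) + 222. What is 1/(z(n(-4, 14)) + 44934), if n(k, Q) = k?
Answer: 1/45188 ≈ 2.2130e-5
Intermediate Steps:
z(G) = 222 + 2*G² (z(G) = (G² + G²) + 222 = 2*G² + 222 = 222 + 2*G²)
1/(z(n(-4, 14)) + 44934) = 1/((222 + 2*(-4)²) + 44934) = 1/((222 + 2*16) + 44934) = 1/((222 + 32) + 44934) = 1/(254 + 44934) = 1/45188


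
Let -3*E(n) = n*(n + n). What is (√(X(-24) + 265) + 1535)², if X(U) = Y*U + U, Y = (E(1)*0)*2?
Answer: (1535 + √241)² ≈ 2.4041e+6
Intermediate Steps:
E(n) = -2*n²/3 (E(n) = -n*(n + n)/3 = -n*2*n/3 = -2*n²/3)
Y = 0 (Y = (-⅔*1²*0)*2 = (-⅔*1*0)*2 = -⅔*0*2 = 0*2 = 0)
X(U) = U (X(U) = 0*U + U = 0 + U = U)
(√(X(-24) + 265) + 1535)² = (√(-24 + 265) + 1535)² = (√241 + 1535)² = (1535 + √241)²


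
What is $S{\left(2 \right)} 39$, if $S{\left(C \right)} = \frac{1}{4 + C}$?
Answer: $\frac{13}{2} \approx 6.5$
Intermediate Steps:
$S{\left(2 \right)} 39 = \frac{1}{4 + 2} \cdot 39 = \frac{1}{6} \cdot 39 = \frac{13}{2}$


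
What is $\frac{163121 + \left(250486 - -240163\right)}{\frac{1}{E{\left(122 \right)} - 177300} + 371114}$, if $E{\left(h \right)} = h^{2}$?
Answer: $\frac{106182708320}{60274851423} \approx 1.7616$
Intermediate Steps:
$\frac{163121 + \left(250486 - -240163\right)}{\frac{1}{E{\left(122 \right)} - 177300} + 371114} = \frac{163121 + \left(250486 - -240163\right)}{\frac{1}{122^{2} - 177300} + 371114} = \frac{163121 + \left(250486 + 240163\right)}{\frac{1}{14884 - 177300} + 371114} = \frac{163121 + 490649}{\frac{1}{-162416} + 371114} = \frac{653770}{- \frac{1}{162416} + 371114} = \frac{653770}{\frac{60274851423}{162416}} = 653770 \cdot \frac{162416}{60274851423} = \frac{106182708320}{60274851423}$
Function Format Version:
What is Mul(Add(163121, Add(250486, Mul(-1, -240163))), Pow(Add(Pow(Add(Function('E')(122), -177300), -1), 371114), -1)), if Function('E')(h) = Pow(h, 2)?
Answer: Rational(106182708320, 60274851423) ≈ 1.7616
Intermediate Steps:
Mul(Add(163121, Add(250486, Mul(-1, -240163))), Pow(Add(Pow(Add(Function('E')(122), -177300), -1), 371114), -1)) = Mul(Add(163121, Add(250486, Mul(-1, -240163))), Pow(Add(Pow(Add(Pow(122, 2), -177300), -1), 371114), -1)) = Mul(Add(163121, Add(250486, 240163)), Pow(Add(Pow(Add(14884, -177300), -1), 371114), -1)) = Mul(Add(163121, 490649), Pow(Add(Pow(-162416, -1), 371114), -1)) = Mul(653770, Pow(Add(Rational(-1, 162416), 371114), -1)) = Mul(653770, Pow(Rational(60274851423, 162416), -1)) = Mul(653770, Rational(162416, 60274851423)) = Rational(106182708320, 60274851423)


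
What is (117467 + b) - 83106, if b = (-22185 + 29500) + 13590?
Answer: 55266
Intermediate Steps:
b = 20905 (b = 7315 + 13590 = 20905)
(117467 + b) - 83106 = (117467 + 20905) - 83106 = 138372 - 83106 = 55266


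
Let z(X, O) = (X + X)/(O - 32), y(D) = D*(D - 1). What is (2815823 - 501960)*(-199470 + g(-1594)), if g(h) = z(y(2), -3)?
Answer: -16154128096802/35 ≈ -4.6155e+11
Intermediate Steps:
y(D) = D*(-1 + D)
z(X, O) = 2*X/(-32 + O) (z(X, O) = (2*X)/(-32 + O) = 2*X/(-32 + O))
g(h) = -4/35 (g(h) = 2*(2*(-1 + 2))/(-32 - 3) = 2*(2*1)/(-35) = 2*2*(-1/35) = -4/35)
(2815823 - 501960)*(-199470 + g(-1594)) = (2815823 - 501960)*(-199470 - 4/35) = 2313863*(-6981454/35) = -16154128096802/35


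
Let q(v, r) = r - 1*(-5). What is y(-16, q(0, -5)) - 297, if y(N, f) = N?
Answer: -313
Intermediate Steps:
q(v, r) = 5 + r (q(v, r) = r + 5 = 5 + r)
y(-16, q(0, -5)) - 297 = -16 - 297 = -313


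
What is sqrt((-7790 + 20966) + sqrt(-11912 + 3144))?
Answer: 2*sqrt(3294 + 2*I*sqrt(137)) ≈ 114.79 + 0.40787*I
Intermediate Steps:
sqrt((-7790 + 20966) + sqrt(-11912 + 3144)) = sqrt(13176 + sqrt(-8768)) = sqrt(13176 + 8*I*sqrt(137))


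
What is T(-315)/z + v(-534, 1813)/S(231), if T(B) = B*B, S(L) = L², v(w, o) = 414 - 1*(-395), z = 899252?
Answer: 6022240093/47984985972 ≈ 0.12550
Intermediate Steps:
v(w, o) = 809 (v(w, o) = 414 + 395 = 809)
T(B) = B²
T(-315)/z + v(-534, 1813)/S(231) = (-315)²/899252 + 809/(231²) = 99225*(1/899252) + 809/53361 = 99225/899252 + 809*(1/53361) = 99225/899252 + 809/53361 = 6022240093/47984985972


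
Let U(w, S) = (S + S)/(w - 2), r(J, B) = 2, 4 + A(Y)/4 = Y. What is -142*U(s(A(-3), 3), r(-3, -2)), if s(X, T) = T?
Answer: -568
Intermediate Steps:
A(Y) = -16 + 4*Y
U(w, S) = 2*S/(-2 + w) (U(w, S) = (2*S)/(-2 + w) = 2*S/(-2 + w))
-142*U(s(A(-3), 3), r(-3, -2)) = -284*2/(-2 + 3) = -284*2/1 = -284*2 = -142*4 = -568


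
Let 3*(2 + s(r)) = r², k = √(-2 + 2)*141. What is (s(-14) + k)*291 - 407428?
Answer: -388998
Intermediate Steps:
k = 0 (k = √0*141 = 0*141 = 0)
s(r) = -2 + r²/3
(s(-14) + k)*291 - 407428 = ((-2 + (⅓)*(-14)²) + 0)*291 - 407428 = ((-2 + (⅓)*196) + 0)*291 - 407428 = ((-2 + 196/3) + 0)*291 - 407428 = (190/3 + 0)*291 - 407428 = (190/3)*291 - 407428 = 18430 - 407428 = -388998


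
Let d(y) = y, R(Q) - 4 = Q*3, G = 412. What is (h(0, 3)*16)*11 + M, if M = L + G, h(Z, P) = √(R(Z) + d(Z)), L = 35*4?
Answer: 904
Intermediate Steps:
R(Q) = 4 + 3*Q (R(Q) = 4 + Q*3 = 4 + 3*Q)
L = 140
h(Z, P) = √(4 + 4*Z) (h(Z, P) = √((4 + 3*Z) + Z) = √(4 + 4*Z))
M = 552 (M = 140 + 412 = 552)
(h(0, 3)*16)*11 + M = ((2*√(1 + 0))*16)*11 + 552 = ((2*√1)*16)*11 + 552 = ((2*1)*16)*11 + 552 = (2*16)*11 + 552 = 32*11 + 552 = 352 + 552 = 904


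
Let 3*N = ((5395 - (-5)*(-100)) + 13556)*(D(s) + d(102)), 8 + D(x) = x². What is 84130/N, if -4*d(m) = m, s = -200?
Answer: 504780/1474843783 ≈ 0.00034226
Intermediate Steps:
D(x) = -8 + x²
d(m) = -m/4
N = 1474843783/6 (N = (((5395 - (-5)*(-100)) + 13556)*((-8 + (-200)²) - ¼*102))/3 = (((5395 - 1*500) + 13556)*((-8 + 40000) - 51/2))/3 = (((5395 - 500) + 13556)*(39992 - 51/2))/3 = ((4895 + 13556)*(79933/2))/3 = (18451*(79933/2))/3 = (⅓)*(1474843783/2) = 1474843783/6 ≈ 2.4581e+8)
84130/N = 84130/(1474843783/6) = 84130*(6/1474843783) = 504780/1474843783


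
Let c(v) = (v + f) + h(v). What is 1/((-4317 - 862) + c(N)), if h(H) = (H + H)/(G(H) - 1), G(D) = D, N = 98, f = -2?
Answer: -97/492855 ≈ -0.00019681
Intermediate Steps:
h(H) = 2*H/(-1 + H) (h(H) = (H + H)/(H - 1) = (2*H)/(-1 + H) = 2*H/(-1 + H))
c(v) = -2 + v + 2*v/(-1 + v) (c(v) = (v - 2) + 2*v/(-1 + v) = (-2 + v) + 2*v/(-1 + v) = -2 + v + 2*v/(-1 + v))
1/((-4317 - 862) + c(N)) = 1/((-4317 - 862) + (2 + 98² - 1*98)/(-1 + 98)) = 1/(-5179 + (2 + 9604 - 98)/97) = 1/(-5179 + (1/97)*9508) = 1/(-5179 + 9508/97) = 1/(-492855/97) = -97/492855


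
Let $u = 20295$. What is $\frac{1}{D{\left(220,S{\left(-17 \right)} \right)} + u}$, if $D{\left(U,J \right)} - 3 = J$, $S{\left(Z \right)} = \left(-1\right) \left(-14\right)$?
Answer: $\frac{1}{20312} \approx 4.9232 \cdot 10^{-5}$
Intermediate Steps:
$S{\left(Z \right)} = 14$
$D{\left(U,J \right)} = 3 + J$
$\frac{1}{D{\left(220,S{\left(-17 \right)} \right)} + u} = \frac{1}{\left(3 + 14\right) + 20295} = \frac{1}{17 + 20295} = \frac{1}{20312}$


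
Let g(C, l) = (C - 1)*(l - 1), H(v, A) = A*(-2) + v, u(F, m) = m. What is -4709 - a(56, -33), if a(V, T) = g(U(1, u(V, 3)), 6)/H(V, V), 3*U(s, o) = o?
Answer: -4709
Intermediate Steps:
U(s, o) = o/3
H(v, A) = v - 2*A (H(v, A) = -2*A + v = v - 2*A)
g(C, l) = (-1 + C)*(-1 + l)
a(V, T) = 0 (a(V, T) = (1 - 3/3 - 1*6 + ((⅓)*3)*6)/(V - 2*V) = (1 - 1*1 - 6 + 1*6)/((-V)) = (1 - 1 - 6 + 6)*(-1/V) = 0*(-1/V) = 0)
-4709 - a(56, -33) = -4709 - 1*0 = -4709 + 0 = -4709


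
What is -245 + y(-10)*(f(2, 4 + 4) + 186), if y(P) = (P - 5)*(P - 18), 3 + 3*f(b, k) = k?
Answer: 78575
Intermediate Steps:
f(b, k) = -1 + k/3
y(P) = (-18 + P)*(-5 + P) (y(P) = (-5 + P)*(-18 + P) = (-18 + P)*(-5 + P))
-245 + y(-10)*(f(2, 4 + 4) + 186) = -245 + (90 + (-10)² - 23*(-10))*((-1 + (4 + 4)/3) + 186) = -245 + (90 + 100 + 230)*((-1 + (⅓)*8) + 186) = -245 + 420*((-1 + 8/3) + 186) = -245 + 420*(5/3 + 186) = -245 + 420*(563/3) = -245 + 78820 = 78575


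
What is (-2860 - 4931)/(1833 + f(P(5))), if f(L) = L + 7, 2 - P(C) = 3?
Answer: -2597/613 ≈ -4.2365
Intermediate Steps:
P(C) = -1 (P(C) = 2 - 1*3 = 2 - 3 = -1)
f(L) = 7 + L
(-2860 - 4931)/(1833 + f(P(5))) = (-2860 - 4931)/(1833 + (7 - 1)) = -7791/(1833 + 6) = -7791/1839 = -7791*1/1839 = -2597/613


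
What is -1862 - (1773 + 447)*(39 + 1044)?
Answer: -2406122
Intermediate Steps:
-1862 - (1773 + 447)*(39 + 1044) = -1862 - 2220*1083 = -1862 - 1*2404260 = -1862 - 2404260 = -2406122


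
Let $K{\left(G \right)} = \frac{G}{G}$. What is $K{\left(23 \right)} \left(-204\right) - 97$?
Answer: $-301$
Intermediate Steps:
$K{\left(G \right)} = 1$
$K{\left(23 \right)} \left(-204\right) - 97 = 1 \left(-204\right) - 97 = -204 - 97 = -301$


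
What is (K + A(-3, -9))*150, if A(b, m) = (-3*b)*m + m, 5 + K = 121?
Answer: 3900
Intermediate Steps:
K = 116 (K = -5 + 121 = 116)
A(b, m) = m - 3*b*m (A(b, m) = -3*b*m + m = m - 3*b*m)
(K + A(-3, -9))*150 = (116 - 9*(1 - 3*(-3)))*150 = (116 - 9*(1 + 9))*150 = (116 - 9*10)*150 = (116 - 90)*150 = 26*150 = 3900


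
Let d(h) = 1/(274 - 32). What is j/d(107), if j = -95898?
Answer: -23207316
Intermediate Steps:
d(h) = 1/242
j/d(107) = -95898/1/242 = -95898*242 = -23207316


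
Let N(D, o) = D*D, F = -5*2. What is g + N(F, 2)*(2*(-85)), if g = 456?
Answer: -16544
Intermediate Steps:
F = -10
N(D, o) = D**2
g + N(F, 2)*(2*(-85)) = 456 + (-10)**2*(2*(-85)) = 456 + 100*(-170) = 456 - 17000 = -16544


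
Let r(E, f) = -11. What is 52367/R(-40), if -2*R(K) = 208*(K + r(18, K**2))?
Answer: 52367/5304 ≈ 9.8731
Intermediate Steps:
R(K) = 1144 - 104*K (R(K) = -104*(K - 11) = -104*(-11 + K) = -(-2288 + 208*K)/2 = 1144 - 104*K)
52367/R(-40) = 52367/(1144 - 104*(-40)) = 52367/(1144 + 4160) = 52367/5304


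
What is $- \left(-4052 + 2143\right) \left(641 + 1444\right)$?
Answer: $3980265$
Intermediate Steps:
$- \left(-4052 + 2143\right) \left(641 + 1444\right) = - \left(-1909\right) 2085 = \left(-1\right) \left(-3980265\right) = 3980265$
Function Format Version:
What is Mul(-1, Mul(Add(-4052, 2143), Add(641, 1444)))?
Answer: 3980265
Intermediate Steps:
Mul(-1, Mul(Add(-4052, 2143), Add(641, 1444))) = Mul(-1, Mul(-1909, 2085)) = Mul(-1, -3980265) = 3980265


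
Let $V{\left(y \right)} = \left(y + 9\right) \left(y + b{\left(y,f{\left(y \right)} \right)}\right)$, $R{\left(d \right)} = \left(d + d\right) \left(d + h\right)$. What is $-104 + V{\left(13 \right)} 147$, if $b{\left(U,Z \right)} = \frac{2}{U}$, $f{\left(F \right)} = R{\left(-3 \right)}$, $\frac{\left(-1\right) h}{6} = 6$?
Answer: $\frac{551662}{13} \approx 42436.0$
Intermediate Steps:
$h = -36$ ($h = \left(-6\right) 6 = -36$)
$R{\left(d \right)} = 2 d \left(-36 + d\right)$ ($R{\left(d \right)} = \left(d + d\right) \left(d - 36\right) = 2 d \left(-36 + d\right)$)
$f{\left(F \right)} = 234$ ($f{\left(F \right)} = 2 \left(-3\right) \left(-36 - 3\right) = 2 \left(-3\right) \left(-39\right) = 234$)
$V{\left(y \right)} = \left(9 + y\right) \left(y + \frac{2}{y}\right)$ ($V{\left(y \right)} = \left(y + 9\right) \left(y + \frac{2}{y}\right) = \left(9 + y\right) \left(y + \frac{2}{y}\right)$)
$-104 + V{\left(13 \right)} 147 = -104 + \left(2 + 13^{2} + 9 \cdot 13 + \frac{18}{13}\right) 147 = -104 + \left(2 + 169 + 117 + 18 \cdot \frac{1}{13}\right) 147 = -104 + \left(2 + 169 + 117 + \frac{18}{13}\right) 147 = -104 + \frac{3762}{13} \cdot 147 = -104 + \frac{553014}{13} = \frac{551662}{13}$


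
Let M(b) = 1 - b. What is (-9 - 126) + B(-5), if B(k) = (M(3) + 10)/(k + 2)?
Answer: -413/3 ≈ -137.67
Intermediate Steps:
B(k) = 8/(2 + k) (B(k) = ((1 - 1*3) + 10)/(k + 2) = ((1 - 3) + 10)/(2 + k) = (-2 + 10)/(2 + k) = 8/(2 + k))
(-9 - 126) + B(-5) = (-9 - 126) + 8/(2 - 5) = -135 + 8/(-3) = -135 + 8*(-⅓) = -135 - 8/3 = -413/3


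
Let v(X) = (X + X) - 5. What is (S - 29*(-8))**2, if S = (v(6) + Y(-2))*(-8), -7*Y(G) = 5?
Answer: 1617984/49 ≈ 33020.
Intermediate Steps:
v(X) = -5 + 2*X (v(X) = 2*X - 5 = -5 + 2*X)
Y(G) = -5/7 (Y(G) = -1/7*5 = -5/7)
S = -352/7 (S = ((-5 + 2*6) - 5/7)*(-8) = ((-5 + 12) - 5/7)*(-8) = (7 - 5/7)*(-8) = (44/7)*(-8) = -352/7 ≈ -50.286)
(S - 29*(-8))**2 = (-352/7 - 29*(-8))**2 = (-352/7 + 232)**2 = (1272/7)**2 = 1617984/49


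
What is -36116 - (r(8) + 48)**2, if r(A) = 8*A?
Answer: -48660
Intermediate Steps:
-36116 - (r(8) + 48)**2 = -36116 - (8*8 + 48)**2 = -36116 - (64 + 48)**2 = -36116 - 1*112**2 = -36116 - 1*12544 = -36116 - 12544 = -48660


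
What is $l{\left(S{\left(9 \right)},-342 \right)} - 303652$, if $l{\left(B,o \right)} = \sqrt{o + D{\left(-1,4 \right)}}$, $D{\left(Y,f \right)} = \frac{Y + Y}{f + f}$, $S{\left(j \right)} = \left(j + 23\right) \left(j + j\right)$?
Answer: $-303652 + \frac{37 i}{2} \approx -3.0365 \cdot 10^{5} + 18.5 i$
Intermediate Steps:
$S{\left(j \right)} = 2 j \left(23 + j\right)$ ($S{\left(j \right)} = \left(23 + j\right) 2 j = 2 j \left(23 + j\right)$)
$D{\left(Y,f \right)} = \frac{Y}{f}$ ($D{\left(Y,f \right)} = \frac{2 Y}{2 f} = 2 Y \frac{1}{2 f} = \frac{Y}{f}$)
$l{\left(B,o \right)} = \sqrt{- \frac{1}{4} + o}$ ($l{\left(B,o \right)} = \sqrt{o - \frac{1}{4}} = \sqrt{- \frac{1}{4} + o}$)
$l{\left(S{\left(9 \right)},-342 \right)} - 303652 = \frac{\sqrt{-1 + 4 \left(-342\right)}}{2} - 303652 = \frac{\sqrt{-1 - 1368}}{2} - 303652 = \frac{\sqrt{-1369}}{2} - 303652 = \frac{37 i}{2} - 303652 = -303652 + \frac{37 i}{2}$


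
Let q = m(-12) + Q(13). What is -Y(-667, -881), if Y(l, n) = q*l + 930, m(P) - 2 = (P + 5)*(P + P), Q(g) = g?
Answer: 121131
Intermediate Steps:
m(P) = 2 + 2*P*(5 + P) (m(P) = 2 + (P + 5)*(P + P) = 2 + (5 + P)*(2*P) = 2 + 2*P*(5 + P))
q = 183 (q = (2 + 2*(-12)² + 10*(-12)) + 13 = (2 + 2*144 - 120) + 13 = (2 + 288 - 120) + 13 = 170 + 13 = 183)
Y(l, n) = 930 + 183*l (Y(l, n) = 183*l + 930 = 930 + 183*l)
-Y(-667, -881) = -(930 + 183*(-667)) = -(930 - 122061) = -1*(-121131) = 121131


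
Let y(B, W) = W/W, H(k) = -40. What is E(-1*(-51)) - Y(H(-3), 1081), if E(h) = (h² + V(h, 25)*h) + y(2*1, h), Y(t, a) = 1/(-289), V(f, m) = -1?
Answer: 737240/289 ≈ 2551.0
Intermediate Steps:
Y(t, a) = -1/289
y(B, W) = 1
E(h) = 1 + h² - h (E(h) = (h² - h) + 1 = 1 + h² - h)
E(-1*(-51)) - Y(H(-3), 1081) = (1 + (-1*(-51))² - (-1)*(-51)) - 1*(-1/289) = (1 + 51² - 1*51) + 1/289 = (1 + 2601 - 51) + 1/289 = 2551 + 1/289 = 737240/289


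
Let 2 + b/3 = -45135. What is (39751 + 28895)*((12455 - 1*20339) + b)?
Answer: -9836628570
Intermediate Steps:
b = -135411 (b = -6 + 3*(-45135) = -6 - 135405 = -135411)
(39751 + 28895)*((12455 - 1*20339) + b) = (39751 + 28895)*((12455 - 1*20339) - 135411) = 68646*((12455 - 20339) - 135411) = 68646*(-7884 - 135411) = 68646*(-143295) = -9836628570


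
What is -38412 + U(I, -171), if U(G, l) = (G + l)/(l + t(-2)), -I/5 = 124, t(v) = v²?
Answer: -6414013/167 ≈ -38407.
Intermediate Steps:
I = -620 (I = -5*124 = -620)
U(G, l) = (G + l)/(4 + l) (U(G, l) = (G + l)/(l + (-2)²) = (G + l)/(l + 4) = (G + l)/(4 + l))
-38412 + U(I, -171) = -38412 + (-620 - 171)/(4 - 171) = -38412 - 791/(-167) = -38412 - 1/167*(-791) = -38412 + 791/167 = -6414013/167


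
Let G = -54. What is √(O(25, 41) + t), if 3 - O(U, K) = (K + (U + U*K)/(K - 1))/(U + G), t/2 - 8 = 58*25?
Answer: √9827317/58 ≈ 54.049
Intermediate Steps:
t = 2916 (t = 16 + 2*(58*25) = 16 + 2*1450 = 16 + 2900 = 2916)
O(U, K) = 3 - (K + (U + K*U)/(-1 + K))/(-54 + U) (O(U, K) = 3 - (K + (U + U*K)/(K - 1))/(U - 54) = 3 - (K + (U + K*U)/(-1 + K))/(-54 + U))
√(O(25, 41) + t) = √((162 - 1*41² - 161*41 - 4*25 + 2*41*25)/(54 - 1*25 - 54*41 + 41*25) + 2916) = √((162 - 1*1681 - 6601 - 100 + 2050)/(54 - 25 - 2214 + 1025) + 2916) = √((162 - 1681 - 6601 - 100 + 2050)/(-1160) + 2916) = √(-1/1160*(-6170) + 2916) = √(617/116 + 2916) = √(338873/116) = √9827317/58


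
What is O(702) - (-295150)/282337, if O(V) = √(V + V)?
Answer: 295150/282337 + 6*√39 ≈ 38.515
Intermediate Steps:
O(V) = √2*√V (O(V) = √(2*V) = √2*√V)
O(702) - (-295150)/282337 = √2*√702 - (-295150)/282337 = √2*(3*√78) - (-295150)/282337 = 6*√39 - 1*(-295150/282337) = 6*√39 + 295150/282337 = 295150/282337 + 6*√39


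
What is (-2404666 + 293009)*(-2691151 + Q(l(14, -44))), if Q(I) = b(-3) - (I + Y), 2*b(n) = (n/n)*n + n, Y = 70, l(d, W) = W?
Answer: 5682849085260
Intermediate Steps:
b(n) = n (b(n) = ((n/n)*n + n)/2 = (1*n + n)/2 = (n + n)/2 = (2*n)/2 = n)
Q(I) = -73 - I (Q(I) = -3 - (I + 70) = -3 - (70 + I) = -3 + (-70 - I) = -73 - I)
(-2404666 + 293009)*(-2691151 + Q(l(14, -44))) = (-2404666 + 293009)*(-2691151 + (-73 - 1*(-44))) = -2111657*(-2691151 + (-73 + 44)) = -2111657*(-2691151 - 29) = -2111657*(-2691180) = 5682849085260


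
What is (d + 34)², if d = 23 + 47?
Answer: 10816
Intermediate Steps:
d = 70
(d + 34)² = (70 + 34)² = 104² = 10816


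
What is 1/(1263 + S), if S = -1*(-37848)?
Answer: 1/39111 ≈ 2.5568e-5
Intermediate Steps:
S = 37848
1/(1263 + S) = 1/(1263 + 37848) = 1/39111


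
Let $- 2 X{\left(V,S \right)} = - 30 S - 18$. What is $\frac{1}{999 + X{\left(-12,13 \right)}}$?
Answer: $\frac{1}{1203} \approx 0.00083125$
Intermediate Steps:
$X{\left(V,S \right)} = 9 + 15 S$ ($X{\left(V,S \right)} = - \frac{- 30 S - 18}{2} = - \frac{-18 - 30 S}{2} = 9 + 15 S$)
$\frac{1}{999 + X{\left(-12,13 \right)}} = \frac{1}{999 + \left(9 + 15 \cdot 13\right)} = \frac{1}{999 + \left(9 + 195\right)} = \frac{1}{999 + 204} = \frac{1}{1203}$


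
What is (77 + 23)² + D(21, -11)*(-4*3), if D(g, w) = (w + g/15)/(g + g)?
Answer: 350096/35 ≈ 10003.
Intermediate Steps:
D(g, w) = (w + g/15)/(2*g) (D(g, w) = (w + g*(1/15))/((2*g)) = (w + g/15)*(1/(2*g)) = (w + g/15)/(2*g))
(77 + 23)² + D(21, -11)*(-4*3) = (77 + 23)² + ((1/30)*(21 + 15*(-11))/21)*(-4*3) = 100² + ((1/30)*(1/21)*(21 - 165))*(-12) = 10000 + ((1/30)*(1/21)*(-144))*(-12) = 10000 - 8/35*(-12) = 10000 + 96/35 = 350096/35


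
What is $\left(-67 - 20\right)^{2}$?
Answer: $7569$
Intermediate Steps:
$\left(-67 - 20\right)^{2} = \left(-87\right)^{2} = 7569$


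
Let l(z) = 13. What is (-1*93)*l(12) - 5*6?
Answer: -1239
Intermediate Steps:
(-1*93)*l(12) - 5*6 = -1*93*13 - 5*6 = -93*13 - 30 = -1209 - 30 = -1239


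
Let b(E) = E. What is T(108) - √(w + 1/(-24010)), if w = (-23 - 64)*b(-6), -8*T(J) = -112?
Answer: 14 - √125332190/490 ≈ -8.8473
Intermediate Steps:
T(J) = 14 (T(J) = -⅛*(-112) = 14)
w = 522 (w = (-23 - 64)*(-6) = -87*(-6) = 522)
T(108) - √(w + 1/(-24010)) = 14 - √(522 + 1/(-24010)) = 14 - √(522 - 1/24010) = 14 - √(12533219/24010) = 14 - √125332190/490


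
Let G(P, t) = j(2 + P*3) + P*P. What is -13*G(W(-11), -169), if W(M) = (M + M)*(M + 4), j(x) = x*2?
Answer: -320372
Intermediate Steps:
j(x) = 2*x
W(M) = 2*M*(4 + M) (W(M) = (2*M)*(4 + M) = 2*M*(4 + M))
G(P, t) = 4 + P² + 6*P (G(P, t) = 2*(2 + P*3) + P*P = 2*(2 + 3*P) + P² = (4 + 6*P) + P² = 4 + P² + 6*P)
-13*G(W(-11), -169) = -13*(4 + (2*(-11)*(4 - 11))² + 6*(2*(-11)*(4 - 11))) = -13*(4 + (2*(-11)*(-7))² + 6*(2*(-11)*(-7))) = -13*(4 + 154² + 6*154) = -13*(4 + 23716 + 924) = -13*24644 = -320372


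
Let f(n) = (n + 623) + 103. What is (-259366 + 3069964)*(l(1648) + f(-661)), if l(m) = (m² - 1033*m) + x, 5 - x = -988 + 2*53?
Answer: 2851272974256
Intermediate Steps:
x = 887 (x = 5 - (-988 + 2*53) = 5 - (-988 + 106) = 5 - 1*(-882) = 5 + 882 = 887)
l(m) = 887 + m² - 1033*m (l(m) = (m² - 1033*m) + 887 = 887 + m² - 1033*m)
f(n) = 726 + n (f(n) = (623 + n) + 103 = 726 + n)
(-259366 + 3069964)*(l(1648) + f(-661)) = (-259366 + 3069964)*((887 + 1648² - 1033*1648) + (726 - 661)) = 2810598*((887 + 2715904 - 1702384) + 65) = 2810598*(1014407 + 65) = 2810598*1014472 = 2851272974256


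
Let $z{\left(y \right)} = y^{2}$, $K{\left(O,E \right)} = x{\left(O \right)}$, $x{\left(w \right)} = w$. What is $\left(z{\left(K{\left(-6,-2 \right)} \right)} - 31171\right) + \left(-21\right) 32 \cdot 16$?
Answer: $-41887$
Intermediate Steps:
$K{\left(O,E \right)} = O$
$\left(z{\left(K{\left(-6,-2 \right)} \right)} - 31171\right) + \left(-21\right) 32 \cdot 16 = \left(\left(-6\right)^{2} - 31171\right) + \left(-21\right) 32 \cdot 16 = \left(36 - 31171\right) - 10752 = -31135 - 10752 = -41887$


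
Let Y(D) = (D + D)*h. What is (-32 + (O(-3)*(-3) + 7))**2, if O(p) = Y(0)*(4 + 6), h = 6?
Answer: 625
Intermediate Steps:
Y(D) = 12*D (Y(D) = (D + D)*6 = (2*D)*6 = 12*D)
O(p) = 0 (O(p) = (12*0)*(4 + 6) = 0*10 = 0)
(-32 + (O(-3)*(-3) + 7))**2 = (-32 + (0*(-3) + 7))**2 = (-32 + (0 + 7))**2 = (-32 + 7)**2 = (-25)**2 = 625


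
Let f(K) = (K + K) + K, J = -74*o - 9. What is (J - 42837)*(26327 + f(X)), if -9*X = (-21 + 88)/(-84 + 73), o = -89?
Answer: -31504791080/33 ≈ -9.5469e+8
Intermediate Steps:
J = 6577 (J = -74*(-89) - 9 = 6586 - 9 = 6577)
X = 67/99 (X = -(-21 + 88)/(9*(-84 + 73)) = -67/(9*(-11)) = -67*(-1)/(9*11) = -⅑*(-67/11) = 67/99 ≈ 0.67677)
f(K) = 3*K (f(K) = 2*K + K = 3*K)
(J - 42837)*(26327 + f(X)) = (6577 - 42837)*(26327 + 3*(67/99)) = -36260*(26327 + 67/33) = -36260*868858/33 = -31504791080/33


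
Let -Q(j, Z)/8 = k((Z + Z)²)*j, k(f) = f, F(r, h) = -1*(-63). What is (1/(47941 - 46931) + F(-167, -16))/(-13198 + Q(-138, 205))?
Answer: 63631/187424894020 ≈ 3.3950e-7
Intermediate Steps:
F(r, h) = 63
Q(j, Z) = -32*j*Z² (Q(j, Z) = -8*(Z + Z)²*j = -8*(2*Z)²*j = -8*4*Z²*j = -32*j*Z²)
(1/(47941 - 46931) + F(-167, -16))/(-13198 + Q(-138, 205)) = (1/(47941 - 46931) + 63)/(-13198 - 32*(-138)*205²) = (1/1010 + 63)/(-13198 - 32*(-138)*42025) = (1/1010 + 63)/(-13198 + 185582400) = (63631/1010)/185569202 = (63631/1010)*(1/185569202) = 63631/187424894020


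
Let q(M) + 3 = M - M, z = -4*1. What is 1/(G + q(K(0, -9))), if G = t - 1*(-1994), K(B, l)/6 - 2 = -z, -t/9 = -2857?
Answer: 1/27704 ≈ 3.6096e-5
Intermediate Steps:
t = 25713 (t = -9*(-2857) = 25713)
z = -4
K(B, l) = 36 (K(B, l) = 12 + 6*(-1*(-4)) = 12 + 6*4 = 12 + 24 = 36)
q(M) = -3 (q(M) = -3 + (M - M) = -3 + 0 = -3)
G = 27707 (G = 25713 - 1*(-1994) = 25713 + 1994 = 27707)
1/(G + q(K(0, -9))) = 1/(27707 - 3) = 1/27704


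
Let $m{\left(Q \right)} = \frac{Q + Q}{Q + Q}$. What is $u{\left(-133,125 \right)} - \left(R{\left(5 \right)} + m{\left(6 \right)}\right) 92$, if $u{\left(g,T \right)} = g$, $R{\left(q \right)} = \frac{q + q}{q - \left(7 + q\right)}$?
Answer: $- \frac{655}{7} \approx -93.571$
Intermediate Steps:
$m{\left(Q \right)} = 1$ ($m{\left(Q \right)} = \frac{2 Q}{2 Q} = 2 Q \frac{1}{2 Q} = 1$)
$R{\left(q \right)} = - \frac{2 q}{7}$ ($R{\left(q \right)} = \frac{2 q}{-7} = 2 q \left(- \frac{1}{7}\right) = - \frac{2 q}{7}$)
$u{\left(-133,125 \right)} - \left(R{\left(5 \right)} + m{\left(6 \right)}\right) 92 = -133 - \left(\left(- \frac{2}{7}\right) 5 + 1\right) 92 = -133 - \left(- \frac{10}{7} + 1\right) 92 = -133 - \left(- \frac{3}{7}\right) 92 = -133 - - \frac{276}{7} = -133 + \frac{276}{7} = - \frac{655}{7}$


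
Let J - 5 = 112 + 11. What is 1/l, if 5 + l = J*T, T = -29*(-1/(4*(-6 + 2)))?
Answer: -1/237 ≈ -0.0042194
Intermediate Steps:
J = 128 (J = 5 + (112 + 11) = 5 + 123 = 128)
T = -29/16 (T = -29/((-4*(-4))) = -29/16 ≈ -1.8125)
l = -237 (l = -5 + 128*(-29/16) = -5 - 232 = -237)
1/l = 1/(-237) = -1/237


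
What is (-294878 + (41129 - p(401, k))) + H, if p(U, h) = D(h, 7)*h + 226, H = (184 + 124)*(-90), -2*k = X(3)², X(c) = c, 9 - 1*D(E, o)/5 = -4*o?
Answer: -561725/2 ≈ -2.8086e+5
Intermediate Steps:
D(E, o) = 45 + 20*o (D(E, o) = 45 - (-20)*o = 45 + 20*o)
k = -9/2 (k = -½*3² = -½*9 = -9/2 ≈ -4.5000)
H = -27720 (H = 308*(-90) = -27720)
p(U, h) = 226 + 185*h (p(U, h) = (45 + 20*7)*h + 226 = (45 + 140)*h + 226 = 185*h + 226 = 226 + 185*h)
(-294878 + (41129 - p(401, k))) + H = (-294878 + (41129 - (226 + 185*(-9/2)))) - 27720 = (-294878 + (41129 - (226 - 1665/2))) - 27720 = (-294878 + (41129 - 1*(-1213/2))) - 27720 = (-294878 + (41129 + 1213/2)) - 27720 = (-294878 + 83471/2) - 27720 = -506285/2 - 27720 = -561725/2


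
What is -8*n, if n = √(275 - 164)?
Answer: -8*√111 ≈ -84.285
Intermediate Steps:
n = √111 ≈ 10.536
-8*n = -8*√111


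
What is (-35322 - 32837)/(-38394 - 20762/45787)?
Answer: 445828019/251138120 ≈ 1.7752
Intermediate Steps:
(-35322 - 32837)/(-38394 - 20762/45787) = -68159/(-38394 - 20762*1/45787) = -68159/(-38394 - 2966/6541) = -68159/(-251138120/6541) = -68159*(-6541/251138120) = 445828019/251138120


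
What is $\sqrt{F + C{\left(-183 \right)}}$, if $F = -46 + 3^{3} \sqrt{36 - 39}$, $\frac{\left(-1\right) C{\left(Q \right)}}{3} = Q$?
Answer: $\sqrt{503 + 27 i \sqrt{3}} \approx 22.452 + 1.0415 i$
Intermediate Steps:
$C{\left(Q \right)} = - 3 Q$
$F = -46 + 27 i \sqrt{3}$ ($F = -46 + 27 \sqrt{-3} = -46 + 27 i \sqrt{3} \approx -46.0 + 46.765 i$)
$\sqrt{F + C{\left(-183 \right)}} = \sqrt{\left(-46 + 27 i \sqrt{3}\right) - -549} = \sqrt{\left(-46 + 27 i \sqrt{3}\right) + 549} = \sqrt{503 + 27 i \sqrt{3}}$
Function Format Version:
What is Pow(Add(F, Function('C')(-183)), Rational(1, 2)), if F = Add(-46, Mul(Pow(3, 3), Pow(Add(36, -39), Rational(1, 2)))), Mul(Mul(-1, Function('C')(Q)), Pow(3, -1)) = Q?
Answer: Pow(Add(503, Mul(27, I, Pow(3, Rational(1, 2)))), Rational(1, 2)) ≈ Add(22.452, Mul(1.0415, I))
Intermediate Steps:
Function('C')(Q) = Mul(-3, Q)
F = Add(-46, Mul(27, I, Pow(3, Rational(1, 2)))) (F = Add(-46, Mul(27, Pow(-3, Rational(1, 2)))) = Add(-46, Mul(27, Mul(I, Pow(3, Rational(1, 2))))) = Add(-46, Mul(27, I, Pow(3, Rational(1, 2)))) ≈ Add(-46.000, Mul(46.765, I)))
Pow(Add(F, Function('C')(-183)), Rational(1, 2)) = Pow(Add(Add(-46, Mul(27, I, Pow(3, Rational(1, 2)))), Mul(-3, -183)), Rational(1, 2)) = Pow(Add(Add(-46, Mul(27, I, Pow(3, Rational(1, 2)))), 549), Rational(1, 2)) = Pow(Add(503, Mul(27, I, Pow(3, Rational(1, 2)))), Rational(1, 2))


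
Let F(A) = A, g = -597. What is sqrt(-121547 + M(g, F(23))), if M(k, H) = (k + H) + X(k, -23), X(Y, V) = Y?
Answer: I*sqrt(122718) ≈ 350.31*I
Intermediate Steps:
M(k, H) = H + 2*k (M(k, H) = (k + H) + k = (H + k) + k = H + 2*k)
sqrt(-121547 + M(g, F(23))) = sqrt(-121547 + (23 + 2*(-597))) = sqrt(-121547 + (23 - 1194)) = sqrt(-121547 - 1171) = sqrt(-122718) = I*sqrt(122718)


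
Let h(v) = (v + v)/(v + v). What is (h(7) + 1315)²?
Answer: 1731856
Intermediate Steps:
h(v) = 1 (h(v) = (2*v)/((2*v)) = (2*v)*(1/(2*v)) = 1)
(h(7) + 1315)² = (1 + 1315)² = 1316² = 1731856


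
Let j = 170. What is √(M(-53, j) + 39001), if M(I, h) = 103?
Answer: 8*√611 ≈ 197.75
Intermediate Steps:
√(M(-53, j) + 39001) = √(103 + 39001) = √39104 = 8*√611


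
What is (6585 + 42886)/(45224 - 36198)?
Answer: 49471/9026 ≈ 5.4809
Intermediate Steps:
(6585 + 42886)/(45224 - 36198) = 49471/9026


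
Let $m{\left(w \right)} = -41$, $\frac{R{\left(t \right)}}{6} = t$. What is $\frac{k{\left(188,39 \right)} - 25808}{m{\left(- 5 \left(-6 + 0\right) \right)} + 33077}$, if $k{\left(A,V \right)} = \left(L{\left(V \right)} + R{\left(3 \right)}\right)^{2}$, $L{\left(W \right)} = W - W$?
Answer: $- \frac{6371}{8259} \approx -0.7714$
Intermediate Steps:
$L{\left(W \right)} = 0$
$R{\left(t \right)} = 6 t$
$k{\left(A,V \right)} = 324$ ($k{\left(A,V \right)} = \left(0 + 6 \cdot 3\right)^{2} = \left(0 + 18\right)^{2} = 18^{2} = 324$)
$\frac{k{\left(188,39 \right)} - 25808}{m{\left(- 5 \left(-6 + 0\right) \right)} + 33077} = \frac{324 - 25808}{-41 + 33077} = - \frac{25484}{33036} = \left(-25484\right) \frac{1}{33036} = - \frac{6371}{8259}$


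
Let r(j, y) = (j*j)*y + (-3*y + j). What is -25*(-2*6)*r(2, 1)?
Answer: 900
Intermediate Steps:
r(j, y) = j - 3*y + y*j² (r(j, y) = j²*y + (j - 3*y) = y*j² + (j - 3*y) = j - 3*y + y*j²)
-25*(-2*6)*r(2, 1) = -25*(-2*6)*(2 - 3*1 + 1*2²) = -(-300)*(2 - 3 + 1*4) = -(-300)*(2 - 3 + 4) = -(-300)*3 = -25*(-36) = 900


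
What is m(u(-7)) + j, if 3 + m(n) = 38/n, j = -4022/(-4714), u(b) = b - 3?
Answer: -70083/11785 ≈ -5.9468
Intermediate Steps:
u(b) = -3 + b
j = 2011/2357 (j = -4022*(-1/4714) = 2011/2357 ≈ 0.85320)
m(n) = -3 + 38/n
m(u(-7)) + j = (-3 + 38/(-3 - 7)) + 2011/2357 = (-3 + 38/(-10)) + 2011/2357 = (-3 + 38*(-⅒)) + 2011/2357 = (-3 - 19/5) + 2011/2357 = -34/5 + 2011/2357 = -70083/11785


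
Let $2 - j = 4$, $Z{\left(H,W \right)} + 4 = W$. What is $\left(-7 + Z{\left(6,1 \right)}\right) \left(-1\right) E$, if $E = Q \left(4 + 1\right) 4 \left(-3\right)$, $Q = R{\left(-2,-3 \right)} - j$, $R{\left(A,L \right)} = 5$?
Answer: $-4200$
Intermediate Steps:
$Z{\left(H,W \right)} = -4 + W$
$j = -2$ ($j = 2 - 4 = -2$)
$Q = 7$ ($Q = 5 - -2 = 5 + 2 = 7$)
$E = -420$ ($E = 7 \left(4 + 1\right) 4 \left(-3\right) = 7 \cdot 5 \cdot 4 \left(-3\right) = 7 \cdot 20 \left(-3\right) = 7 \left(-60\right) = -420$)
$\left(-7 + Z{\left(6,1 \right)}\right) \left(-1\right) E = \left(-7 + \left(-4 + 1\right)\right) \left(-1\right) \left(-420\right) = \left(-7 - 3\right) \left(-1\right) \left(-420\right) = \left(-10\right) \left(-1\right) \left(-420\right) = 10 \left(-420\right) = -4200$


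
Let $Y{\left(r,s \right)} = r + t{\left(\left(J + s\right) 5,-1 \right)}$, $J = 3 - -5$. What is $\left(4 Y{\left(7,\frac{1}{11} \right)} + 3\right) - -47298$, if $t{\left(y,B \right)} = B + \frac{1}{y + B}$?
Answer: $\frac{10269547}{217} \approx 47325.0$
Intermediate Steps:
$J = 8$ ($J = 3 + 5 = 8$)
$t{\left(y,B \right)} = B + \frac{1}{B + y}$
$Y{\left(r,s \right)} = r + \frac{-38 - 5 s}{39 + 5 s}$ ($Y{\left(r,s \right)} = r + \frac{1 + \left(-1\right)^{2} - \left(8 + s\right) 5}{-1 + \left(8 + s\right) 5} = r + \frac{1 + 1 - \left(40 + 5 s\right)}{-1 + \left(40 + 5 s\right)} = r + \frac{1 + 1 - \left(40 + 5 s\right)}{39 + 5 s} = r + \frac{-38 - 5 s}{39 + 5 s}$)
$\left(4 Y{\left(7,\frac{1}{11} \right)} + 3\right) - -47298 = \left(4 \frac{-38 - \frac{5}{11} + 7 \left(39 + \frac{5}{11}\right)}{39 + \frac{5}{11}} + 3\right) - -47298 = \left(4 \frac{-38 - \frac{5}{11} + 7 \left(39 + 5 \cdot \frac{1}{11}\right)}{39 + 5 \cdot \frac{1}{11}} + 3\right) + 47298 = \left(4 \frac{-38 - \frac{5}{11} + 7 \left(39 + \frac{5}{11}\right)}{39 + \frac{5}{11}} + 3\right) + 47298 = \left(4 \frac{-38 - \frac{5}{11} + 7 \cdot \frac{434}{11}}{\frac{434}{11}} + 3\right) + 47298 = \left(4 \frac{11 \left(-38 - \frac{5}{11} + \frac{3038}{11}\right)}{434} + 3\right) + 47298 = \left(4 \cdot \frac{11}{434} \cdot \frac{2615}{11} + 3\right) + 47298 = \left(4 \cdot \frac{2615}{434} + 3\right) + 47298 = \left(\frac{5230}{217} + 3\right) + 47298 = \frac{5881}{217} + 47298 = \frac{10269547}{217}$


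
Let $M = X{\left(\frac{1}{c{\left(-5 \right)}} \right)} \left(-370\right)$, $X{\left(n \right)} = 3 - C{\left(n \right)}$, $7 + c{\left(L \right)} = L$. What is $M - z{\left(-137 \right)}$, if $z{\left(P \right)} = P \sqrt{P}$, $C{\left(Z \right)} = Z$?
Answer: $- \frac{6845}{6} + 137 i \sqrt{137} \approx -1140.8 + 1603.5 i$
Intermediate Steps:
$c{\left(L \right)} = -7 + L$
$z{\left(P \right)} = P^{\frac{3}{2}}$
$X{\left(n \right)} = 3 - n$
$M = - \frac{6845}{6}$ ($M = \left(3 - \frac{1}{-7 - 5}\right) \left(-370\right) = \left(3 - \frac{1}{-12}\right) \left(-370\right) = \left(3 - - \frac{1}{12}\right) \left(-370\right) = \left(3 + \frac{1}{12}\right) \left(-370\right) = \frac{37}{12} \left(-370\right) = - \frac{6845}{6} \approx -1140.8$)
$M - z{\left(-137 \right)} = - \frac{6845}{6} - \left(-137\right)^{\frac{3}{2}} = - \frac{6845}{6} - - 137 i \sqrt{137} = - \frac{6845}{6} + 137 i \sqrt{137}$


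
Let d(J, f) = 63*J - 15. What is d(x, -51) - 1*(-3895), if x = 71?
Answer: 8353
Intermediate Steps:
d(J, f) = -15 + 63*J
d(x, -51) - 1*(-3895) = (-15 + 63*71) - 1*(-3895) = (-15 + 4473) + 3895 = 4458 + 3895 = 8353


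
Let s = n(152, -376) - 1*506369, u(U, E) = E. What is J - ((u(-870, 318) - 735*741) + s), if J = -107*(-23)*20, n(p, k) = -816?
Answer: 1100722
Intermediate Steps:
J = 49220 (J = 2461*20 = 49220)
s = -507185 (s = -816 - 1*506369 = -816 - 506369 = -507185)
J - ((u(-870, 318) - 735*741) + s) = 49220 - ((318 - 735*741) - 507185) = 49220 - ((318 - 544635) - 507185) = 49220 - (-544317 - 507185) = 49220 - 1*(-1051502) = 49220 + 1051502 = 1100722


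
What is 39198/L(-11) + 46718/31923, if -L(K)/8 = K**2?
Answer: -603047365/15450732 ≈ -39.030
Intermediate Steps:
L(K) = -8*K**2
39198/L(-11) + 46718/31923 = 39198/((-8*(-11)**2)) + 46718/31923 = 39198/((-8*121)) + 46718*(1/31923) = 39198/(-968) + 46718/31923 = 39198*(-1/968) + 46718/31923 = -19599/484 + 46718/31923 = -603047365/15450732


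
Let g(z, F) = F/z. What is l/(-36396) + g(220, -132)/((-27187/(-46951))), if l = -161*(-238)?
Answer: -5167621559/2473745130 ≈ -2.0890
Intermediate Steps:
l = 38318
l/(-36396) + g(220, -132)/((-27187/(-46951))) = 38318/(-36396) + (-132/220)/((-27187/(-46951))) = 38318*(-1/36396) + (-132*1/220)/((-27187*(-1/46951))) = -19159/18198 - 3/(5*27187/46951) = -19159/18198 - ⅗*46951/27187 = -19159/18198 - 140853/135935 = -5167621559/2473745130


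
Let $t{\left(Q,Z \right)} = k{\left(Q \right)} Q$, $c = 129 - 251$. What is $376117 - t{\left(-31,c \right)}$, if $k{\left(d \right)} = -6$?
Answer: $375931$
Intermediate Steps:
$c = -122$
$t{\left(Q,Z \right)} = - 6 Q$
$376117 - t{\left(-31,c \right)} = 376117 - \left(-6\right) \left(-31\right) = 376117 - 186 = 375931$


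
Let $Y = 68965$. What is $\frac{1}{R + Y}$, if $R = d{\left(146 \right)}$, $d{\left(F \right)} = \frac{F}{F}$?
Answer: $\frac{1}{68966} \approx 1.45 \cdot 10^{-5}$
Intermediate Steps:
$d{\left(F \right)} = 1$
$R = 1$
$\frac{1}{R + Y} = \frac{1}{1 + 68965} = \frac{1}{68966}$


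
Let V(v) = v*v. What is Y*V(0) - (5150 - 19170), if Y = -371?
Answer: 14020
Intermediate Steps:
V(v) = v²
Y*V(0) - (5150 - 19170) = -371*0² - (5150 - 19170) = -371*0 - 1*(-14020) = 0 + 14020 = 14020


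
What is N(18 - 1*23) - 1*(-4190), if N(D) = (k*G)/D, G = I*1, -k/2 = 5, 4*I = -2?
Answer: 4189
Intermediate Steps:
I = -½ (I = (¼)*(-2) = -½ ≈ -0.50000)
k = -10 (k = -2*5 = -10)
G = -½ (G = -½*1 = -½ ≈ -0.50000)
N(D) = 5/D (N(D) = (-10*(-½))/D = 5/D)
N(18 - 1*23) - 1*(-4190) = 5/(18 - 1*23) - 1*(-4190) = 5/(18 - 23) + 4190 = 5/(-5) + 4190 = 5*(-⅕) + 4190 = -1 + 4190 = 4189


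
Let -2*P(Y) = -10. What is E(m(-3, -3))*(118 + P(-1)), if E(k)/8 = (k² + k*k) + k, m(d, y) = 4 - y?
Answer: 103320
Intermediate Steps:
P(Y) = 5 (P(Y) = -½*(-10) = 5)
E(k) = 8*k + 16*k² (E(k) = 8*((k² + k*k) + k) = 8*((k² + k²) + k) = 8*(2*k² + k) = 8*(k + 2*k²) = 8*k + 16*k²)
E(m(-3, -3))*(118 + P(-1)) = (8*(4 - 1*(-3))*(1 + 2*(4 - 1*(-3))))*(118 + 5) = (8*(4 + 3)*(1 + 2*(4 + 3)))*123 = (8*7*(1 + 2*7))*123 = (8*7*(1 + 14))*123 = (8*7*15)*123 = 840*123 = 103320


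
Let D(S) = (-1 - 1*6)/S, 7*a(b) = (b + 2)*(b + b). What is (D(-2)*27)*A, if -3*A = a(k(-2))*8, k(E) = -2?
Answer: 0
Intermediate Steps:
a(b) = 2*b*(2 + b)/7 (a(b) = ((b + 2)*(b + b))/7 = ((2 + b)*(2*b))/7 = (2*b*(2 + b))/7 = 2*b*(2 + b)/7)
D(S) = -7/S (D(S) = (-1 - 6)/S = -7/S)
A = 0 (A = -(2/7)*(-2)*(2 - 2)*8/3 = -(2/7)*(-2)*0*8/3 = -0*8 = -1/3*0 = 0)
(D(-2)*27)*A = (-7/(-2)*27)*0 = (-7*(-1/2)*27)*0 = ((7/2)*27)*0 = (189/2)*0 = 0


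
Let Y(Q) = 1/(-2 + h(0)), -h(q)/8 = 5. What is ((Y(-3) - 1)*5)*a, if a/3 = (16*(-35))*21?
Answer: 180600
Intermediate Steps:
a = -35280 (a = 3*((16*(-35))*21) = 3*(-560*21) = 3*(-11760) = -35280)
h(q) = -40 (h(q) = -8*5 = -40)
Y(Q) = -1/42 (Y(Q) = 1/(-2 - 40) = 1/(-42) = -1/42)
((Y(-3) - 1)*5)*a = ((-1/42 - 1)*5)*(-35280) = -43/42*5*(-35280) = -215/42*(-35280) = 180600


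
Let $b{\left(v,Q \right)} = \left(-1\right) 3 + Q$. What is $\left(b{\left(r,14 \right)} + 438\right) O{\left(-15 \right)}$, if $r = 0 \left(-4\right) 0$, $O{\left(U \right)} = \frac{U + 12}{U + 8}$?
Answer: $\frac{1347}{7} \approx 192.43$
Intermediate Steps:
$O{\left(U \right)} = \frac{12 + U}{8 + U}$
$r = 0$ ($r = 0 \cdot 0 = 0$)
$b{\left(v,Q \right)} = -3 + Q$
$\left(b{\left(r,14 \right)} + 438\right) O{\left(-15 \right)} = \left(\left(-3 + 14\right) + 438\right) \frac{12 - 15}{8 - 15} = \left(11 + 438\right) \frac{1}{-7} \left(-3\right) = 449 \left(\left(- \frac{1}{7}\right) \left(-3\right)\right) = 449 \cdot \frac{3}{7} = \frac{1347}{7}$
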